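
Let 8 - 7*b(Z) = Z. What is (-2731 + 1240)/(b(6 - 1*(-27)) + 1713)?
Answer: -10437/11966 ≈ -0.87222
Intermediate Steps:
b(Z) = 8/7 - Z/7
(-2731 + 1240)/(b(6 - 1*(-27)) + 1713) = (-2731 + 1240)/((8/7 - (6 - 1*(-27))/7) + 1713) = -1491/((8/7 - (6 + 27)/7) + 1713) = -1491/((8/7 - 1/7*33) + 1713) = -1491/((8/7 - 33/7) + 1713) = -1491/(-25/7 + 1713) = -1491/11966/7 = -1491*7/11966 = -10437/11966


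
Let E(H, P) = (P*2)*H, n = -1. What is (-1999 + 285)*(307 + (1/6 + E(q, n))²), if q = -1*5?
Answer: -12660461/18 ≈ -7.0336e+5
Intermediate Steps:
q = -5
E(H, P) = 2*H*P (E(H, P) = (2*P)*H = 2*H*P)
(-1999 + 285)*(307 + (1/6 + E(q, n))²) = (-1999 + 285)*(307 + (1/6 + 2*(-5)*(-1))²) = -1714*(307 + (⅙ + 10)²) = -1714*(307 + (61/6)²) = -1714*(307 + 3721/36) = -1714*14773/36 = -12660461/18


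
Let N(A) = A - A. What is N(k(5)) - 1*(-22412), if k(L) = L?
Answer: 22412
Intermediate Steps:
N(A) = 0
N(k(5)) - 1*(-22412) = 0 - 1*(-22412) = 0 + 22412 = 22412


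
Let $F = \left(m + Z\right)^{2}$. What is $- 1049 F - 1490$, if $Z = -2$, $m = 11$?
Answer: $-86459$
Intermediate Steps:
$F = 81$ ($F = \left(11 - 2\right)^{2} = 9^{2} = 81$)
$- 1049 F - 1490 = \left(-1049\right) 81 - 1490 = -84969 - 1490 = -86459$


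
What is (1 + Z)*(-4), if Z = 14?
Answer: -60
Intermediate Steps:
(1 + Z)*(-4) = (1 + 14)*(-4) = 15*(-4) = -60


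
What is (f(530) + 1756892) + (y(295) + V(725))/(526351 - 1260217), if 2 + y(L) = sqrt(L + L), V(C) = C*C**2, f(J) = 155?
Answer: 429685325193/244622 - sqrt(590)/733866 ≈ 1.7565e+6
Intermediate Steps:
V(C) = C**3
y(L) = -2 + sqrt(2)*sqrt(L) (y(L) = -2 + sqrt(L + L) = -2 + sqrt(2*L) = -2 + sqrt(2)*sqrt(L))
(f(530) + 1756892) + (y(295) + V(725))/(526351 - 1260217) = (155 + 1756892) + ((-2 + sqrt(2)*sqrt(295)) + 725**3)/(526351 - 1260217) = 1757047 + ((-2 + sqrt(590)) + 381078125)/(-733866) = 1757047 + (381078123 + sqrt(590))*(-1/733866) = 1757047 + (-127026041/244622 - sqrt(590)/733866) = 429685325193/244622 - sqrt(590)/733866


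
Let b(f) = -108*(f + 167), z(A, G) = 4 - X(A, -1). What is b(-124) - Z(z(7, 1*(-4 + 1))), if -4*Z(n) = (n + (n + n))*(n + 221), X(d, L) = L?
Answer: -7593/2 ≈ -3796.5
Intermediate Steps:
z(A, G) = 5 (z(A, G) = 4 - 1*(-1) = 4 + 1 = 5)
b(f) = -18036 - 108*f (b(f) = -108*(167 + f) = -18036 - 108*f)
Z(n) = -3*n*(221 + n)/4 (Z(n) = -(n + (n + n))*(n + 221)/4 = -(n + 2*n)*(221 + n)/4 = -3*n*(221 + n)/4)
b(-124) - Z(z(7, 1*(-4 + 1))) = (-18036 - 108*(-124)) - (-3)*5*(221 + 5)/4 = (-18036 + 13392) - (-3)*5*226/4 = -4644 - 1*(-1695/2) = -4644 + 1695/2 = -7593/2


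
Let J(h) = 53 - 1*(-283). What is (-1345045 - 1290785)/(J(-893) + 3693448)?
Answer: -1317915/1846892 ≈ -0.71358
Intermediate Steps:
J(h) = 336 (J(h) = 53 + 283 = 336)
(-1345045 - 1290785)/(J(-893) + 3693448) = (-1345045 - 1290785)/(336 + 3693448) = -2635830/3693784 = -2635830*1/3693784 = -1317915/1846892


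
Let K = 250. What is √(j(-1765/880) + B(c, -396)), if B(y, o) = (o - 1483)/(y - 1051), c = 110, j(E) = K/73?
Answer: √25582440981/68693 ≈ 2.3284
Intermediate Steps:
j(E) = 250/73
B(y, o) = (-1483 + o)/(-1051 + y)
√(j(-1765/880) + B(c, -396)) = √(250/73 + (-1483 - 396)/(-1051 + 110)) = √(250/73 - 1879/(-941)) = √(250/73 - 1/941*(-1879)) = √(250/73 + 1879/941) = √(372417/68693) = √25582440981/68693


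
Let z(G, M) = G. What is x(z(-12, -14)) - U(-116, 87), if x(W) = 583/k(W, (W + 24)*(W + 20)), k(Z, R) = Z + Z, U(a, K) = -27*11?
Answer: 6545/24 ≈ 272.71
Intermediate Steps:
U(a, K) = -297
k(Z, R) = 2*Z
x(W) = 583/(2*W) (x(W) = 583/((2*W)) = 583*(1/(2*W)) = 583/(2*W))
x(z(-12, -14)) - U(-116, 87) = (583/2)/(-12) - 1*(-297) = (583/2)*(-1/12) + 297 = -583/24 + 297 = 6545/24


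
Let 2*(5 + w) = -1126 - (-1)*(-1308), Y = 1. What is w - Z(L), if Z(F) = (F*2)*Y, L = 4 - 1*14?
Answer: -1202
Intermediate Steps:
L = -10 (L = 4 - 14 = -10)
w = -1222 (w = -5 + (-1126 - (-1)*(-1308))/2 = -5 + (-1126 - 1*1308)/2 = -5 + (-1126 - 1308)/2 = -5 + (1/2)*(-2434) = -5 - 1217 = -1222)
Z(F) = 2*F (Z(F) = (F*2)*1 = (2*F)*1 = 2*F)
w - Z(L) = -1222 - 2*(-10) = -1222 - 1*(-20) = -1222 + 20 = -1202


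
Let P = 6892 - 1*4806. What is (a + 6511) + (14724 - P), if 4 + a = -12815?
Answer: 6330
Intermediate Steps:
P = 2086 (P = 6892 - 4806 = 2086)
a = -12819 (a = -4 - 12815 = -12819)
(a + 6511) + (14724 - P) = (-12819 + 6511) + (14724 - 1*2086) = -6308 + (14724 - 2086) = -6308 + 12638 = 6330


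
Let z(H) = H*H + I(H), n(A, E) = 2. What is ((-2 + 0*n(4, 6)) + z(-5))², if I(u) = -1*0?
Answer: 529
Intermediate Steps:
I(u) = 0
z(H) = H² (z(H) = H*H + 0 = H² + 0 = H²)
((-2 + 0*n(4, 6)) + z(-5))² = ((-2 + 0*2) + (-5)²)² = ((-2 + 0) + 25)² = (-2 + 25)² = 23² = 529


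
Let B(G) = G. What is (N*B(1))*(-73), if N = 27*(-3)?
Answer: 5913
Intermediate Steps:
N = -81
(N*B(1))*(-73) = -81*1*(-73) = -81*(-73) = 5913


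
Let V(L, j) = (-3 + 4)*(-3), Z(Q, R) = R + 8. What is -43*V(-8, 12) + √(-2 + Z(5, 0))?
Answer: 129 + √6 ≈ 131.45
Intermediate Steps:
Z(Q, R) = 8 + R
V(L, j) = -3 (V(L, j) = 1*(-3) = -3)
-43*V(-8, 12) + √(-2 + Z(5, 0)) = -43*(-3) + √(-2 + (8 + 0)) = 129 + √(-2 + 8) = 129 + √6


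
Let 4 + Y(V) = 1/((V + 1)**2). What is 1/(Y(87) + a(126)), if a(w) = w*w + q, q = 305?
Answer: 7744/125274689 ≈ 6.1816e-5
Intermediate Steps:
a(w) = 305 + w**2 (a(w) = w*w + 305 = w**2 + 305 = 305 + w**2)
Y(V) = -4 + (1 + V)**(-2) (Y(V) = -4 + 1/((V + 1)**2) = -4 + 1/((1 + V)**2) = -4 + (1 + V)**(-2))
1/(Y(87) + a(126)) = 1/((-4 + (1 + 87)**(-2)) + (305 + 126**2)) = 1/((-4 + 88**(-2)) + (305 + 15876)) = 1/((-4 + 1/7744) + 16181) = 1/(-30975/7744 + 16181) = 1/(125274689/7744) = 7744/125274689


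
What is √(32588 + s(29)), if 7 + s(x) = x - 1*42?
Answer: 2*√8142 ≈ 180.47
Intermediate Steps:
s(x) = -49 + x (s(x) = -7 + (x - 1*42) = -7 + (x - 42) = -7 + (-42 + x) = -49 + x)
√(32588 + s(29)) = √(32588 + (-49 + 29)) = √(32588 - 20) = √32568 = 2*√8142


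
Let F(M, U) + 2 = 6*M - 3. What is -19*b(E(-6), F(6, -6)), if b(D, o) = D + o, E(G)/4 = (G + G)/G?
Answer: -741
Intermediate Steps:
E(G) = 8 (E(G) = 4*((G + G)/G) = 4*((2*G)/G) = 4*2 = 8)
F(M, U) = -5 + 6*M (F(M, U) = -2 + (6*M - 3) = -2 + (-3 + 6*M) = -5 + 6*M)
-19*b(E(-6), F(6, -6)) = -19*(8 + (-5 + 6*6)) = -19*(8 + (-5 + 36)) = -19*(8 + 31) = -19*39 = -741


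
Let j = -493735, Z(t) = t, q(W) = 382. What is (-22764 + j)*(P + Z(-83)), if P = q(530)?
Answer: -154433201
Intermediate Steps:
P = 382
(-22764 + j)*(P + Z(-83)) = (-22764 - 493735)*(382 - 83) = -516499*299 = -154433201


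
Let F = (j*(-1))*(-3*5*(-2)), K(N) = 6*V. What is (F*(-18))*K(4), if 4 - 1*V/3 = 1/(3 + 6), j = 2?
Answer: 75600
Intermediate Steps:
V = 35/3 (V = 12 - 3/(3 + 6) = 12 - 3/9 = 12 - 3*1/9 = 12 - 1/3 = 35/3 ≈ 11.667)
K(N) = 70 (K(N) = 6*(35/3) = 70)
F = -60 (F = (2*(-1))*(-3*5*(-2)) = -(-30)*(-2) = -2*30 = -60)
(F*(-18))*K(4) = -60*(-18)*70 = 1080*70 = 75600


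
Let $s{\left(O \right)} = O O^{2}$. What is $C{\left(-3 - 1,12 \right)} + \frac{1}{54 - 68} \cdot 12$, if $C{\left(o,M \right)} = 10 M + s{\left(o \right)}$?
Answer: $\frac{386}{7} \approx 55.143$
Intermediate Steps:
$s{\left(O \right)} = O^{3}$
$C{\left(o,M \right)} = o^{3} + 10 M$ ($C{\left(o,M \right)} = 10 M + o^{3} = o^{3} + 10 M$)
$C{\left(-3 - 1,12 \right)} + \frac{1}{54 - 68} \cdot 12 = \left(\left(-3 - 1\right)^{3} + 10 \cdot 12\right) + \frac{1}{54 - 68} \cdot 12 = \left(\left(-3 - 1\right)^{3} + 120\right) + \frac{1}{-14} \cdot 12 = \left(\left(-4\right)^{3} + 120\right) - \frac{6}{7} = \left(-64 + 120\right) - \frac{6}{7} = 56 - \frac{6}{7} = \frac{386}{7}$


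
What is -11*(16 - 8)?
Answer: -88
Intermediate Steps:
-11*(16 - 8) = -11*8 = -88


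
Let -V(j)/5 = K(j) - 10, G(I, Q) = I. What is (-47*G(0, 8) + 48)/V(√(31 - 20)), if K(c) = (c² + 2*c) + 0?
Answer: 48/215 - 96*√11/215 ≈ -1.2577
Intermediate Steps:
K(c) = c² + 2*c
V(j) = 50 - 5*j*(2 + j) (V(j) = -5*(j*(2 + j) - 10) = -5*(-10 + j*(2 + j)) = 50 - 5*j*(2 + j))
(-47*G(0, 8) + 48)/V(√(31 - 20)) = (-47*0 + 48)/(50 - 5*√(31 - 20)*(2 + √(31 - 20))) = (0 + 48)/(50 - 5*√11*(2 + √11)) = 48/(50 - 5*√11*(2 + √11))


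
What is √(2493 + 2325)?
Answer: √4818 ≈ 69.412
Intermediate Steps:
√(2493 + 2325) = √4818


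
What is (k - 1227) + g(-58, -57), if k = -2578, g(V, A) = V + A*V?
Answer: -557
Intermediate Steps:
(k - 1227) + g(-58, -57) = (-2578 - 1227) - 58*(1 - 57) = -3805 - 58*(-56) = -3805 + 3248 = -557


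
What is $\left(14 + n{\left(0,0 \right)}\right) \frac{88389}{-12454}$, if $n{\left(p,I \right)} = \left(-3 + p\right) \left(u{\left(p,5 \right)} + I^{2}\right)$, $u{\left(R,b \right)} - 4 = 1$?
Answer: $\frac{88389}{12454} \approx 7.0972$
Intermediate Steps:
$u{\left(R,b \right)} = 5$ ($u{\left(R,b \right)} = 4 + 1 = 5$)
$n{\left(p,I \right)} = \left(-3 + p\right) \left(5 + I^{2}\right)$
$\left(14 + n{\left(0,0 \right)}\right) \frac{88389}{-12454} = \left(14 + \left(-15 - 3 \cdot 0^{2} + 5 \cdot 0 + 0 \cdot 0^{2}\right)\right) \frac{88389}{-12454} = \left(14 + \left(-15 - 0 + 0 + 0 \cdot 0\right)\right) 88389 \left(- \frac{1}{12454}\right) = \left(14 + \left(-15 + 0 + 0 + 0\right)\right) \left(- \frac{88389}{12454}\right) = \left(14 - 15\right) \left(- \frac{88389}{12454}\right) = \left(-1\right) \left(- \frac{88389}{12454}\right) = \frac{88389}{12454}$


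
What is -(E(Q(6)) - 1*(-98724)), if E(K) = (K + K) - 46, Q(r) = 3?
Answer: -98684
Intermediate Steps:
E(K) = -46 + 2*K (E(K) = 2*K - 46 = -46 + 2*K)
-(E(Q(6)) - 1*(-98724)) = -((-46 + 2*3) - 1*(-98724)) = -((-46 + 6) + 98724) = -(-40 + 98724) = -1*98684 = -98684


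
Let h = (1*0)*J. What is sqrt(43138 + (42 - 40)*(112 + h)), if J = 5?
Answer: 3*sqrt(4818) ≈ 208.24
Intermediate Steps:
h = 0 (h = (1*0)*5 = 0*5 = 0)
sqrt(43138 + (42 - 40)*(112 + h)) = sqrt(43138 + (42 - 40)*(112 + 0)) = sqrt(43138 + 2*112) = sqrt(43138 + 224) = sqrt(43362) = 3*sqrt(4818)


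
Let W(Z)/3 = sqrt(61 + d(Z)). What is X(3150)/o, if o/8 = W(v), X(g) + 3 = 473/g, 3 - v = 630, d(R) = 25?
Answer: -8977*sqrt(86)/6501600 ≈ -0.012804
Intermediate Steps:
v = -627 (v = 3 - 1*630 = 3 - 630 = -627)
X(g) = -3 + 473/g
W(Z) = 3*sqrt(86) (W(Z) = 3*sqrt(61 + 25) = 3*sqrt(86))
o = 24*sqrt(86) (o = 8*(3*sqrt(86)) = 24*sqrt(86) ≈ 222.57)
X(3150)/o = (-3 + 473/3150)/((24*sqrt(86))) = (-3 + 473*(1/3150))*(sqrt(86)/2064) = (-3 + 473/3150)*(sqrt(86)/2064) = -8977*sqrt(86)/6501600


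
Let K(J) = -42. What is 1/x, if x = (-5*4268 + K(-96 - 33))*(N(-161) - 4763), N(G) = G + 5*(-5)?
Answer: 1/105819518 ≈ 9.4500e-9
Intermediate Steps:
N(G) = -25 + G (N(G) = G - 25 = -25 + G)
x = 105819518 (x = (-5*4268 - 42)*((-25 - 161) - 4763) = (-21340 - 42)*(-186 - 4763) = -21382*(-4949) = 105819518)
1/x = 1/105819518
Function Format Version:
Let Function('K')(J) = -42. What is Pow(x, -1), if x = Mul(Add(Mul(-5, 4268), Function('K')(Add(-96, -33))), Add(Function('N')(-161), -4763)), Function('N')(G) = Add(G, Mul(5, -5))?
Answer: Rational(1, 105819518) ≈ 9.4500e-9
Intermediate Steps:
Function('N')(G) = Add(-25, G) (Function('N')(G) = Add(G, -25) = Add(-25, G))
x = 105819518 (x = Mul(Add(Mul(-5, 4268), -42), Add(Add(-25, -161), -4763)) = Mul(Add(-21340, -42), Add(-186, -4763)) = Mul(-21382, -4949) = 105819518)
Pow(x, -1) = Pow(105819518, -1) = Rational(1, 105819518)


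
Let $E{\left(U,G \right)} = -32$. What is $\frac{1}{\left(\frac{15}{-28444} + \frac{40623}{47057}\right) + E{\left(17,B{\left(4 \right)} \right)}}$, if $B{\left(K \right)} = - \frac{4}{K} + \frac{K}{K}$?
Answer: $- \frac{1338489308}{41676883099} \approx -0.032116$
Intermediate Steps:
$B{\left(K \right)} = 1 - \frac{4}{K}$ ($B{\left(K \right)} = - \frac{4}{K} + 1 = 1 - \frac{4}{K}$)
$\frac{1}{\left(\frac{15}{-28444} + \frac{40623}{47057}\right) + E{\left(17,B{\left(4 \right)} \right)}} = \frac{1}{\left(\frac{15}{-28444} + \frac{40623}{47057}\right) - 32} = \frac{1}{\left(15 \left(- \frac{1}{28444}\right) + 40623 \cdot \frac{1}{47057}\right) - 32} = \frac{1}{\left(- \frac{15}{28444} + \frac{40623}{47057}\right) - 32} = \frac{1}{\frac{1154774757}{1338489308} - 32} = \frac{1}{- \frac{41676883099}{1338489308}} = - \frac{1338489308}{41676883099}$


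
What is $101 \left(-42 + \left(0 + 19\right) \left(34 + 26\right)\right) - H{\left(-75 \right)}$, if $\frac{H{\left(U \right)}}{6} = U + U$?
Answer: $111798$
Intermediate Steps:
$H{\left(U \right)} = 12 U$ ($H{\left(U \right)} = 6 \left(U + U\right) = 6 \cdot 2 U = 12 U$)
$101 \left(-42 + \left(0 + 19\right) \left(34 + 26\right)\right) - H{\left(-75 \right)} = 101 \left(-42 + \left(0 + 19\right) \left(34 + 26\right)\right) - 12 \left(-75\right) = 101 \left(-42 + 19 \cdot 60\right) - -900 = 101 \left(-42 + 1140\right) + 900 = 101 \cdot 1098 + 900 = 110898 + 900 = 111798$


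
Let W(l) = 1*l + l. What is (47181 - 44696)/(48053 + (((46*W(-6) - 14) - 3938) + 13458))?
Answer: 2485/57007 ≈ 0.043591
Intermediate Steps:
W(l) = 2*l (W(l) = l + l = 2*l)
(47181 - 44696)/(48053 + (((46*W(-6) - 14) - 3938) + 13458)) = (47181 - 44696)/(48053 + (((46*(2*(-6)) - 14) - 3938) + 13458)) = 2485/(48053 + (((46*(-12) - 14) - 3938) + 13458)) = 2485/(48053 + (((-552 - 14) - 3938) + 13458)) = 2485/(48053 + ((-566 - 3938) + 13458)) = 2485/(48053 + (-4504 + 13458)) = 2485/(48053 + 8954) = 2485/57007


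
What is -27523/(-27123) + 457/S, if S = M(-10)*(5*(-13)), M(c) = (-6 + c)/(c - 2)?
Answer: -30029653/7051980 ≈ -4.2583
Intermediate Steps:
M(c) = (-6 + c)/(-2 + c)
S = -260/3 (S = ((-6 - 10)/(-2 - 10))*(5*(-13)) = (-16/(-12))*(-65) = -1/12*(-16)*(-65) = (4/3)*(-65) = -260/3 ≈ -86.667)
-27523/(-27123) + 457/S = -27523/(-27123) + 457/(-260/3) = -27523*(-1/27123) + 457*(-3/260) = 27523/27123 - 1371/260 = -30029653/7051980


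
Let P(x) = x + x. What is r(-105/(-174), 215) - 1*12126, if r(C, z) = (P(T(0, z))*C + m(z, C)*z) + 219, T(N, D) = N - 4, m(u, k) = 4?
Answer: -320503/29 ≈ -11052.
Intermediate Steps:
T(N, D) = -4 + N
P(x) = 2*x
r(C, z) = 219 - 8*C + 4*z (r(C, z) = ((2*(-4 + 0))*C + 4*z) + 219 = ((2*(-4))*C + 4*z) + 219 = (-8*C + 4*z) + 219 = 219 - 8*C + 4*z)
r(-105/(-174), 215) - 1*12126 = (219 - (-840)/(-174) + 4*215) - 1*12126 = (219 - (-840)*(-1)/174 + 860) - 12126 = (219 - 8*35/58 + 860) - 12126 = (219 - 140/29 + 860) - 12126 = 31151/29 - 12126 = -320503/29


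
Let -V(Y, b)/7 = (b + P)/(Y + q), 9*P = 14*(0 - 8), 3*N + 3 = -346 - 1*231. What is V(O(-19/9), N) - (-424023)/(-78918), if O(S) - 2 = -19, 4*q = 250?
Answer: 80900527/3077802 ≈ 26.285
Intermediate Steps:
q = 125/2 (q = (¼)*250 = 125/2 ≈ 62.500)
N = -580/3 (N = -1 + (-346 - 1*231)/3 = -1 + (-346 - 231)/3 = -1 + (⅓)*(-577) = -1 - 577/3 = -580/3 ≈ -193.33)
O(S) = -17 (O(S) = 2 - 19 = -17)
P = -112/9 (P = (14*(0 - 8))/9 = (14*(-8))/9 = (⅑)*(-112) = -112/9 ≈ -12.444)
V(Y, b) = -7*(-112/9 + b)/(125/2 + Y) (V(Y, b) = -7*(b - 112/9)/(Y + 125/2) = -7*(-112/9 + b)/(125/2 + Y))
V(O(-19/9), N) - (-424023)/(-78918) = 14*(112 - 9*(-580/3))/(9*(125 + 2*(-17))) - (-424023)/(-78918) = 14*(112 + 1740)/(9*(125 - 34)) - (-424023)*(-1)/78918 = (14/9)*1852/91 - 1*141341/26306 = (14/9)*(1/91)*1852 - 141341/26306 = 3704/117 - 141341/26306 = 80900527/3077802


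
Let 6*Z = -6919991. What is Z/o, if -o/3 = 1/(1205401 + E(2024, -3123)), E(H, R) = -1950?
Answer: 8327870088941/18 ≈ 4.6266e+11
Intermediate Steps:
Z = -6919991/6 (Z = (⅙)*(-6919991) = -6919991/6 ≈ -1.1533e+6)
o = -3/1203451 (o = -3/(1205401 - 1950) = -3/1203451 ≈ -2.4928e-6)
Z/o = -6919991/(6*(-3/1203451)) = -6919991/6*(-1203451/3) = 8327870088941/18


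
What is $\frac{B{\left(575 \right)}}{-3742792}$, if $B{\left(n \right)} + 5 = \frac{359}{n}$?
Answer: $\frac{629}{538026350} \approx 1.1691 \cdot 10^{-6}$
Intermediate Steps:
$B{\left(n \right)} = -5 + \frac{359}{n}$
$\frac{B{\left(575 \right)}}{-3742792} = \frac{-5 + \frac{359}{575}}{-3742792} = \left(-5 + 359 \cdot \frac{1}{575}\right) \left(- \frac{1}{3742792}\right) = \left(-5 + \frac{359}{575}\right) \left(- \frac{1}{3742792}\right) = \left(- \frac{2516}{575}\right) \left(- \frac{1}{3742792}\right) = \frac{629}{538026350}$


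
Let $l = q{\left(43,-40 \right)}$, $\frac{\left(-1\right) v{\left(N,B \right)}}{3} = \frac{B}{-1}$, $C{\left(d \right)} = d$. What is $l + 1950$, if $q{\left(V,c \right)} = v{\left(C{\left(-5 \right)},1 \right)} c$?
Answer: $1830$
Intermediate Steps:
$v{\left(N,B \right)} = 3 B$ ($v{\left(N,B \right)} = - 3 \frac{B}{-1} = - 3 B \left(-1\right) = - 3 \left(- B\right) = 3 B$)
$q{\left(V,c \right)} = 3 c$ ($q{\left(V,c \right)} = 3 \cdot 1 c = 3 c$)
$l = -120$ ($l = 3 \left(-40\right) = -120$)
$l + 1950 = -120 + 1950 = 1830$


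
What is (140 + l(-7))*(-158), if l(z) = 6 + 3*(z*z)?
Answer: -46294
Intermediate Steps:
l(z) = 6 + 3*z**2
(140 + l(-7))*(-158) = (140 + (6 + 3*(-7)**2))*(-158) = (140 + (6 + 3*49))*(-158) = (140 + (6 + 147))*(-158) = (140 + 153)*(-158) = 293*(-158) = -46294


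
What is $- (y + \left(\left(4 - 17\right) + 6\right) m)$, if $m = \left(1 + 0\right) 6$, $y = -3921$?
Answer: $3963$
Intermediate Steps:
$m = 6$ ($m = 1 \cdot 6 = 6$)
$- (y + \left(\left(4 - 17\right) + 6\right) m) = - (-3921 + \left(\left(4 - 17\right) + 6\right) 6) = - (-3921 + \left(-13 + 6\right) 6) = - (-3921 - 42) = \left(-1\right) \left(-3963\right) = 3963$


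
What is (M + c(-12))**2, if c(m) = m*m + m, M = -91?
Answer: 1681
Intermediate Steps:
c(m) = m + m**2 (c(m) = m**2 + m = m + m**2)
(M + c(-12))**2 = (-91 - 12*(1 - 12))**2 = (-91 - 12*(-11))**2 = (-91 + 132)**2 = 41**2 = 1681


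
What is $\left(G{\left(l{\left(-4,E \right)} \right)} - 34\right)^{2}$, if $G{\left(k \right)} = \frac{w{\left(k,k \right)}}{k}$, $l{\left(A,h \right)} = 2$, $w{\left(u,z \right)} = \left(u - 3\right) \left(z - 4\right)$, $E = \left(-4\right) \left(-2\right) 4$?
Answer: $1089$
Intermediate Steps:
$E = 32$ ($E = 8 \cdot 4 = 32$)
$w{\left(u,z \right)} = \left(-4 + z\right) \left(-3 + u\right)$ ($w{\left(u,z \right)} = \left(-3 + u\right) \left(-4 + z\right) = \left(-4 + z\right) \left(-3 + u\right)$)
$G{\left(k \right)} = \frac{12 + k^{2} - 7 k}{k}$ ($G{\left(k \right)} = \frac{12 - 4 k - 3 k + k k}{k} = \frac{12 - 4 k - 3 k + k^{2}}{k} = \frac{12 + k^{2} - 7 k}{k}$)
$\left(G{\left(l{\left(-4,E \right)} \right)} - 34\right)^{2} = \left(\left(-7 + 2 + \frac{12}{2}\right) - 34\right)^{2} = \left(\left(-7 + 2 + 12 \cdot \frac{1}{2}\right) - 34\right)^{2} = \left(\left(-7 + 2 + 6\right) - 34\right)^{2} = \left(1 - 34\right)^{2} = \left(-33\right)^{2} = 1089$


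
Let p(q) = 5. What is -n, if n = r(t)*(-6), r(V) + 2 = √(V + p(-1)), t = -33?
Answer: -12 + 12*I*√7 ≈ -12.0 + 31.749*I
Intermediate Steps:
r(V) = -2 + √(5 + V) (r(V) = -2 + √(V + 5) = -2 + √(5 + V))
n = 12 - 12*I*√7 (n = (-2 + √(5 - 33))*(-6) = (-2 + √(-28))*(-6) = (-2 + 2*I*√7)*(-6) = 12 - 12*I*√7 ≈ 12.0 - 31.749*I)
-n = -(12 - 12*I*√7) = -12 + 12*I*√7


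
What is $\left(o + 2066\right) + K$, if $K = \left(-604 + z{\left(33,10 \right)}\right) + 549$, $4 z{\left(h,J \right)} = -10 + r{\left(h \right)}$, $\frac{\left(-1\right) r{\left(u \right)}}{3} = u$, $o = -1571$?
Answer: $\frac{1651}{4} \approx 412.75$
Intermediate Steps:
$r{\left(u \right)} = - 3 u$
$z{\left(h,J \right)} = - \frac{5}{2} - \frac{3 h}{4}$ ($z{\left(h,J \right)} = \frac{-10 - 3 h}{4} = - \frac{5}{2} - \frac{3 h}{4}$)
$K = - \frac{329}{4}$ ($K = \left(-604 - \frac{109}{4}\right) + 549 = - \frac{2525}{4} + 549 = - \frac{329}{4} \approx -82.25$)
$\left(o + 2066\right) + K = \left(-1571 + 2066\right) - \frac{329}{4} = 495 - \frac{329}{4} = \frac{1651}{4}$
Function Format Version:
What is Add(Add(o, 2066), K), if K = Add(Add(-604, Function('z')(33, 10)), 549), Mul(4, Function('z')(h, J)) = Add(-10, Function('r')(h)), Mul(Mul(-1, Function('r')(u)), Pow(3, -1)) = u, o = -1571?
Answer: Rational(1651, 4) ≈ 412.75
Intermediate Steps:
Function('r')(u) = Mul(-3, u)
Function('z')(h, J) = Add(Rational(-5, 2), Mul(Rational(-3, 4), h)) (Function('z')(h, J) = Mul(Rational(1, 4), Add(-10, Mul(-3, h))) = Add(Rational(-5, 2), Mul(Rational(-3, 4), h)))
K = Rational(-329, 4) (K = Add(Add(-604, Add(Rational(-5, 2), Mul(Rational(-3, 4), 33))), 549) = Add(Add(-604, Add(Rational(-5, 2), Rational(-99, 4))), 549) = Add(Add(-604, Rational(-109, 4)), 549) = Add(Rational(-2525, 4), 549) = Rational(-329, 4) ≈ -82.250)
Add(Add(o, 2066), K) = Add(Add(-1571, 2066), Rational(-329, 4)) = Add(495, Rational(-329, 4)) = Rational(1651, 4)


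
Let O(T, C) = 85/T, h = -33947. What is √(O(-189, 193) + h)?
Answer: 2*I*√33684357/63 ≈ 184.25*I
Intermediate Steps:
√(O(-189, 193) + h) = √(85/(-189) - 33947) = √(85*(-1/189) - 33947) = √(-85/189 - 33947) = √(-6416068/189) = 2*I*√33684357/63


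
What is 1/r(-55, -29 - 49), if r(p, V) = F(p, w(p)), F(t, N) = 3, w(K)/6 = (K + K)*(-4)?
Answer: 1/3 ≈ 0.33333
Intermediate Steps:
w(K) = -48*K (w(K) = 6*((K + K)*(-4)) = 6*((2*K)*(-4)) = 6*(-8*K) = -48*K)
r(p, V) = 3
1/r(-55, -29 - 49) = 1/3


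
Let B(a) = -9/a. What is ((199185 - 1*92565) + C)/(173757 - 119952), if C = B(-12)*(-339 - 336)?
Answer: 28297/14348 ≈ 1.9722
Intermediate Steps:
C = -2025/4 (C = (-9/(-12))*(-339 - 336) = -9*(-1/12)*(-675) = (3/4)*(-675) = -2025/4 ≈ -506.25)
((199185 - 1*92565) + C)/(173757 - 119952) = ((199185 - 1*92565) - 2025/4)/(173757 - 119952) = ((199185 - 92565) - 2025/4)/53805 = (106620 - 2025/4)*(1/53805) = (424455/4)*(1/53805) = 28297/14348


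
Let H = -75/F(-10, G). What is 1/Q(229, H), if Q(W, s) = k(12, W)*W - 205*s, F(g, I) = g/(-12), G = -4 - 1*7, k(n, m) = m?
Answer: 1/70891 ≈ 1.4106e-5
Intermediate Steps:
G = -11 (G = -4 - 7 = -11)
F(g, I) = -g/12 (F(g, I) = g*(-1/12) = -g/12)
H = -90 (H = -75/((-1/12*(-10))) = -75/⅚ = -75*6/5 = -90)
Q(W, s) = W² - 205*s (Q(W, s) = W*W - 205*s = W² - 205*s)
1/Q(229, H) = 1/(229² - 205*(-90)) = 1/(52441 + 18450) = 1/70891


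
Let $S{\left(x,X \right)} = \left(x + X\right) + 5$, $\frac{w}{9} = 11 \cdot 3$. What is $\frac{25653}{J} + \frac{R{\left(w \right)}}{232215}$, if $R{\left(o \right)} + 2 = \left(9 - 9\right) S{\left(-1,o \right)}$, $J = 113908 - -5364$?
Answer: $\frac{350398403}{1629220440} \approx 0.21507$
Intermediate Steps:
$w = 297$ ($w = 9 \cdot 11 \cdot 3 = 9 \cdot 33 = 297$)
$J = 119272$ ($J = 113908 + 5364 = 119272$)
$S{\left(x,X \right)} = 5 + X + x$ ($S{\left(x,X \right)} = \left(X + x\right) + 5 = 5 + X + x$)
$R{\left(o \right)} = -2$ ($R{\left(o \right)} = -2 + \left(9 - 9\right) \left(5 + o - 1\right) = -2 + 0 \left(4 + o\right) = -2 + 0 = -2$)
$\frac{25653}{J} + \frac{R{\left(w \right)}}{232215} = \frac{25653}{119272} - \frac{2}{232215} = 25653 \cdot \frac{1}{119272} - \frac{2}{232215} = \frac{1509}{7016} - \frac{2}{232215} = \frac{350398403}{1629220440}$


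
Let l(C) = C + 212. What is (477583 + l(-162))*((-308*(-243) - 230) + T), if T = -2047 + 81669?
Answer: 73668203388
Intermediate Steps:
l(C) = 212 + C
T = 79622
(477583 + l(-162))*((-308*(-243) - 230) + T) = (477583 + (212 - 162))*((-308*(-243) - 230) + 79622) = (477583 + 50)*((74844 - 230) + 79622) = 477633*(74614 + 79622) = 477633*154236 = 73668203388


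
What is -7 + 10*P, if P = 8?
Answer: 73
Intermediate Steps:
-7 + 10*P = -7 + 10*8 = -7 + 80 = 73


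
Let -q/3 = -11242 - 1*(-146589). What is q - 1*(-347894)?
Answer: -58147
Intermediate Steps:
q = -406041 (q = -3*(-11242 - 1*(-146589)) = -3*(-11242 + 146589) = -3*135347 = -406041)
q - 1*(-347894) = -406041 - 1*(-347894) = -406041 + 347894 = -58147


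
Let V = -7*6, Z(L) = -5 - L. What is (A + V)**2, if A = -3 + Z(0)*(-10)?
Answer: 25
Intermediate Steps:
V = -42
A = 47 (A = -3 + (-5 - 1*0)*(-10) = -3 + (-5 + 0)*(-10) = -3 - 5*(-10) = -3 + 50 = 47)
(A + V)**2 = (47 - 42)**2 = 5**2 = 25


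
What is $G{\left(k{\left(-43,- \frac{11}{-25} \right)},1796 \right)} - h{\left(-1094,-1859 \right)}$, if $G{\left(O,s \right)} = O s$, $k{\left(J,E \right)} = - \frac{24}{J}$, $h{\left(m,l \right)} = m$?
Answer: $\frac{90146}{43} \approx 2096.4$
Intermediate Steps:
$G{\left(k{\left(-43,- \frac{11}{-25} \right)},1796 \right)} - h{\left(-1094,-1859 \right)} = - \frac{24}{-43} \cdot 1796 - -1094 = \left(-24\right) \left(- \frac{1}{43}\right) 1796 + 1094 = \frac{24}{43} \cdot 1796 + 1094 = \frac{43104}{43} + 1094 = \frac{90146}{43}$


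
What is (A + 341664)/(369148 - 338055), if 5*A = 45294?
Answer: 1753614/155465 ≈ 11.280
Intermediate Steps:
A = 45294/5 (A = (⅕)*45294 = 45294/5 ≈ 9058.8)
(A + 341664)/(369148 - 338055) = (45294/5 + 341664)/(369148 - 338055) = (1753614/5)/31093 = (1753614/5)*(1/31093) = 1753614/155465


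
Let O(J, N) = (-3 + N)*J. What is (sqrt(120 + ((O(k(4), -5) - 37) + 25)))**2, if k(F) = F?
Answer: 76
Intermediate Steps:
O(J, N) = J*(-3 + N)
(sqrt(120 + ((O(k(4), -5) - 37) + 25)))**2 = (sqrt(120 + ((4*(-3 - 5) - 37) + 25)))**2 = (sqrt(120 + ((4*(-8) - 37) + 25)))**2 = (sqrt(120 + ((-32 - 37) + 25)))**2 = (sqrt(120 + (-69 + 25)))**2 = (sqrt(120 - 44))**2 = (sqrt(76))**2 = (2*sqrt(19))**2 = 76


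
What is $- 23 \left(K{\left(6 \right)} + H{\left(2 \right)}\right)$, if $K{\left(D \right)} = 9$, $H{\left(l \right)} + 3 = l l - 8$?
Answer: $-46$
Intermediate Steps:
$H{\left(l \right)} = -11 + l^{2}$ ($H{\left(l \right)} = -3 + \left(l l - 8\right) = -3 + \left(l^{2} - 8\right) = -3 + \left(-8 + l^{2}\right) = -11 + l^{2}$)
$- 23 \left(K{\left(6 \right)} + H{\left(2 \right)}\right) = - 23 \left(9 - \left(11 - 2^{2}\right)\right) = - 23 \left(9 + \left(-11 + 4\right)\right) = - 23 \left(9 - 7\right) = \left(-23\right) 2 = -46$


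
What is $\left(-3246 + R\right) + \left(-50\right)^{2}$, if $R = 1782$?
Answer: $1036$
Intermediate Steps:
$\left(-3246 + R\right) + \left(-50\right)^{2} = \left(-3246 + 1782\right) + \left(-50\right)^{2} = -1464 + 2500 = 1036$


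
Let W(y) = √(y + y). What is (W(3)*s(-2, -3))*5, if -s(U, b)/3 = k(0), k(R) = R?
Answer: 0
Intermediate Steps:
W(y) = √2*√y (W(y) = √(2*y) = √2*√y)
s(U, b) = 0 (s(U, b) = -3*0 = 0)
(W(3)*s(-2, -3))*5 = ((√2*√3)*0)*5 = (√6*0)*5 = 0*5 = 0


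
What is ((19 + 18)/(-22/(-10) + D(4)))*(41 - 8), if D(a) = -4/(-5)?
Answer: 407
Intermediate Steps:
D(a) = ⅘ (D(a) = -4*(-⅕) = ⅘)
((19 + 18)/(-22/(-10) + D(4)))*(41 - 8) = ((19 + 18)/(-22/(-10) + ⅘))*(41 - 8) = (37/(-22*(-⅒) + ⅘))*33 = (37/(11/5 + ⅘))*33 = (37/3)*33 = 407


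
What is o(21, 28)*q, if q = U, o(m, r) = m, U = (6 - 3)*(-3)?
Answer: -189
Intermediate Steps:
U = -9 (U = 3*(-3) = -9)
q = -9
o(21, 28)*q = 21*(-9) = -189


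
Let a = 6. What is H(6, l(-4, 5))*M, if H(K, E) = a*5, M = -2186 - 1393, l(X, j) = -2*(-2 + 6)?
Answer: -107370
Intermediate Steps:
l(X, j) = -8 (l(X, j) = -2*4 = -8)
M = -3579
H(K, E) = 30 (H(K, E) = 6*5 = 30)
H(6, l(-4, 5))*M = 30*(-3579) = -107370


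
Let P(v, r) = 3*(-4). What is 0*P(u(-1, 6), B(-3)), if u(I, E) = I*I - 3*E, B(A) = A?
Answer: 0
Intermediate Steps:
u(I, E) = I**2 - 3*E
P(v, r) = -12
0*P(u(-1, 6), B(-3)) = 0*(-12) = 0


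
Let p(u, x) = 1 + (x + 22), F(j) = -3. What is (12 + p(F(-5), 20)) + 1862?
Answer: 1917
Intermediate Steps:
p(u, x) = 23 + x (p(u, x) = 1 + (22 + x) = 23 + x)
(12 + p(F(-5), 20)) + 1862 = (12 + (23 + 20)) + 1862 = (12 + 43) + 1862 = 55 + 1862 = 1917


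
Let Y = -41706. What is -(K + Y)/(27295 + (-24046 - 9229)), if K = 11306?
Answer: -1520/299 ≈ -5.0836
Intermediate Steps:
-(K + Y)/(27295 + (-24046 - 9229)) = -(11306 - 41706)/(27295 + (-24046 - 9229)) = -(-30400)/(27295 - 33275) = -(-30400)/(-5980) = -(-30400)*(-1)/5980 = -1*1520/299 = -1520/299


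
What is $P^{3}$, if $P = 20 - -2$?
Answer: $10648$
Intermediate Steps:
$P = 22$ ($P = 20 + 2 = 22$)
$P^{3} = 22^{3} = 10648$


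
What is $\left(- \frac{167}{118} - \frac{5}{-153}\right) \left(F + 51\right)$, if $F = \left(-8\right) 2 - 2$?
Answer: $- \frac{274571}{6018} \approx -45.625$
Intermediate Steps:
$F = -18$ ($F = -16 - 2 = -18$)
$\left(- \frac{167}{118} - \frac{5}{-153}\right) \left(F + 51\right) = \left(- \frac{167}{118} - \frac{5}{-153}\right) \left(-18 + 51\right) = \left(\left(-167\right) \frac{1}{118} - - \frac{5}{153}\right) 33 = \left(- \frac{167}{118} + \frac{5}{153}\right) 33 = \left(- \frac{24961}{18054}\right) 33 = - \frac{274571}{6018}$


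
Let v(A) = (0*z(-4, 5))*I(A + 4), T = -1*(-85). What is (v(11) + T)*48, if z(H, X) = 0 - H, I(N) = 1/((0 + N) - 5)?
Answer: 4080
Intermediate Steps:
T = 85
I(N) = 1/(-5 + N) (I(N) = 1/(N - 5) = 1/(-5 + N))
z(H, X) = -H
v(A) = 0 (v(A) = (0*(-1*(-4)))/(-5 + (A + 4)) = (0*4)/(-5 + (4 + A)) = 0/(-1 + A) = 0)
(v(11) + T)*48 = (0 + 85)*48 = 85*48 = 4080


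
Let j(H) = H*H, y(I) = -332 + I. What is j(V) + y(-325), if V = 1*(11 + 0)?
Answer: -536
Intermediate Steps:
V = 11 (V = 1*11 = 11)
j(H) = H²
j(V) + y(-325) = 11² + (-332 - 325) = 121 - 657 = -536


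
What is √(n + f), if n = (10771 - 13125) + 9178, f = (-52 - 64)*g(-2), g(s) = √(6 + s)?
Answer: 8*√103 ≈ 81.191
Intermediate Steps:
f = -232 (f = (-52 - 64)*√(6 - 2) = -116*√4 = -116*2 = -232)
n = 6824 (n = -2354 + 9178 = 6824)
√(n + f) = √(6824 - 232) = √6592 = 8*√103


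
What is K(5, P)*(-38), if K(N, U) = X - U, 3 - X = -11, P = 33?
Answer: 722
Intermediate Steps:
X = 14 (X = 3 - 1*(-11) = 3 + 11 = 14)
K(N, U) = 14 - U
K(5, P)*(-38) = (14 - 1*33)*(-38) = (14 - 33)*(-38) = -19*(-38) = 722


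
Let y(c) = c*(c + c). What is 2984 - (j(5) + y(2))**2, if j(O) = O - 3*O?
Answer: 2980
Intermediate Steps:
j(O) = -2*O
y(c) = 2*c**2 (y(c) = c*(2*c) = 2*c**2)
2984 - (j(5) + y(2))**2 = 2984 - (-2*5 + 2*2**2)**2 = 2984 - (-10 + 2*4)**2 = 2984 - (-10 + 8)**2 = 2984 - 1*(-2)**2 = 2984 - 1*4 = 2984 - 4 = 2980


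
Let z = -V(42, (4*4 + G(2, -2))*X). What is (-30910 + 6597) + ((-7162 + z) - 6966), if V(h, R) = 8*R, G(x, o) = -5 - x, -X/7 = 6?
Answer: -35417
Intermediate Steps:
X = -42 (X = -7*6 = -42)
z = 3024 (z = -8*(4*4 + (-5 - 1*2))*(-42) = -8*(16 + (-5 - 2))*(-42) = -8*(16 - 7)*(-42) = -8*9*(-42) = -8*(-378) = -1*(-3024) = 3024)
(-30910 + 6597) + ((-7162 + z) - 6966) = (-30910 + 6597) + ((-7162 + 3024) - 6966) = -24313 + (-4138 - 6966) = -24313 - 11104 = -35417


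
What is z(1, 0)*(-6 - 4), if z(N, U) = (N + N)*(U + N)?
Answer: -20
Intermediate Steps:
z(N, U) = 2*N*(N + U) (z(N, U) = (2*N)*(N + U) = 2*N*(N + U))
z(1, 0)*(-6 - 4) = (2*1*(1 + 0))*(-6 - 4) = (2*1*1)*(-10) = 2*(-10) = -20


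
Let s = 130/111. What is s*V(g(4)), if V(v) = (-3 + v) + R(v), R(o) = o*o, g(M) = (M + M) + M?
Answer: 6630/37 ≈ 179.19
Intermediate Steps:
s = 130/111 (s = 130*(1/111) = 130/111 ≈ 1.1712)
g(M) = 3*M (g(M) = 2*M + M = 3*M)
R(o) = o²
V(v) = -3 + v + v² (V(v) = (-3 + v) + v² = -3 + v + v²)
s*V(g(4)) = 130*(-3 + 3*4 + (3*4)²)/111 = 130*(-3 + 12 + 12²)/111 = 130*(-3 + 12 + 144)/111 = (130/111)*153 = 6630/37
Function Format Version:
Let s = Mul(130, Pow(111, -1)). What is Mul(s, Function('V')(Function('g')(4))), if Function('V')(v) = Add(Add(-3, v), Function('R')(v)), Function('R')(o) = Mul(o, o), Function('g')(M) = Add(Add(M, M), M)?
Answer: Rational(6630, 37) ≈ 179.19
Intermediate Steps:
s = Rational(130, 111) (s = Mul(130, Rational(1, 111)) = Rational(130, 111) ≈ 1.1712)
Function('g')(M) = Mul(3, M) (Function('g')(M) = Add(Mul(2, M), M) = Mul(3, M))
Function('R')(o) = Pow(o, 2)
Function('V')(v) = Add(-3, v, Pow(v, 2)) (Function('V')(v) = Add(Add(-3, v), Pow(v, 2)) = Add(-3, v, Pow(v, 2)))
Mul(s, Function('V')(Function('g')(4))) = Mul(Rational(130, 111), Add(-3, Mul(3, 4), Pow(Mul(3, 4), 2))) = Mul(Rational(130, 111), Add(-3, 12, Pow(12, 2))) = Mul(Rational(130, 111), Add(-3, 12, 144)) = Mul(Rational(130, 111), 153) = Rational(6630, 37)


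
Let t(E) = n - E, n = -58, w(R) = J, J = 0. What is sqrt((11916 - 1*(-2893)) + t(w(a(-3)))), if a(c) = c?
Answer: 3*sqrt(1639) ≈ 121.45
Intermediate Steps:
w(R) = 0
t(E) = -58 - E
sqrt((11916 - 1*(-2893)) + t(w(a(-3)))) = sqrt((11916 - 1*(-2893)) + (-58 - 1*0)) = sqrt((11916 + 2893) + (-58 + 0)) = sqrt(14809 - 58) = sqrt(14751) = 3*sqrt(1639)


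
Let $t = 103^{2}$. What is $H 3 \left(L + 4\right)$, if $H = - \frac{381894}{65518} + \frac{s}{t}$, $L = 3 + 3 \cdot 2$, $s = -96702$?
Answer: $- \frac{202551084099}{347540231} \approx -582.81$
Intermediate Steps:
$L = 9$ ($L = 3 + 6 = 9$)
$t = 10609$
$H = - \frac{5193617541}{347540231}$ ($H = - \frac{381894}{65518} - \frac{96702}{10609} = \left(-381894\right) \frac{1}{65518} - \frac{96702}{10609} = - \frac{190947}{32759} - \frac{96702}{10609} = - \frac{5193617541}{347540231} \approx -14.944$)
$H 3 \left(L + 4\right) = - \frac{5193617541 \cdot 3 \left(9 + 4\right)}{347540231} = - \frac{5193617541 \cdot 3 \cdot 13}{347540231} = \left(- \frac{5193617541}{347540231}\right) 39 = - \frac{202551084099}{347540231}$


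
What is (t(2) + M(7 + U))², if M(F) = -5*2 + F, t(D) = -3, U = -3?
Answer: 81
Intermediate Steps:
M(F) = -10 + F
(t(2) + M(7 + U))² = (-3 + (-10 + (7 - 3)))² = (-3 + (-10 + 4))² = (-3 - 6)² = (-9)² = 81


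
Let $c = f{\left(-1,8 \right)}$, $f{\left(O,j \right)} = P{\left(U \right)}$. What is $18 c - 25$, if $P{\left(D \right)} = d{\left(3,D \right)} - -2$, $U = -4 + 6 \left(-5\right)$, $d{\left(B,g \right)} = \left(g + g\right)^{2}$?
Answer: $83243$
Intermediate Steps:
$d{\left(B,g \right)} = 4 g^{2}$ ($d{\left(B,g \right)} = \left(2 g\right)^{2} = 4 g^{2}$)
$U = -34$ ($U = -4 - 30 = -34$)
$P{\left(D \right)} = 2 + 4 D^{2}$ ($P{\left(D \right)} = 4 D^{2} - -2 = 4 D^{2} + 2 = 2 + 4 D^{2}$)
$f{\left(O,j \right)} = 4626$ ($f{\left(O,j \right)} = 2 + 4 \left(-34\right)^{2} = 2 + 4 \cdot 1156 = 2 + 4624 = 4626$)
$c = 4626$
$18 c - 25 = 18 \cdot 4626 - 25 = 83268 - 25 = 83243$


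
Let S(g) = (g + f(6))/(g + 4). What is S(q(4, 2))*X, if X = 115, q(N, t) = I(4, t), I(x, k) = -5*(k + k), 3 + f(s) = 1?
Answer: 1265/8 ≈ 158.13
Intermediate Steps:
f(s) = -2 (f(s) = -3 + 1 = -2)
I(x, k) = -10*k
q(N, t) = -10*t
S(g) = (-2 + g)/(4 + g) (S(g) = (g - 2)/(g + 4) = (-2 + g)/(4 + g))
S(q(4, 2))*X = ((-2 - 10*2)/(4 - 10*2))*115 = ((-2 - 20)/(4 - 20))*115 = (-22/(-16))*115 = -1/16*(-22)*115 = (11/8)*115 = 1265/8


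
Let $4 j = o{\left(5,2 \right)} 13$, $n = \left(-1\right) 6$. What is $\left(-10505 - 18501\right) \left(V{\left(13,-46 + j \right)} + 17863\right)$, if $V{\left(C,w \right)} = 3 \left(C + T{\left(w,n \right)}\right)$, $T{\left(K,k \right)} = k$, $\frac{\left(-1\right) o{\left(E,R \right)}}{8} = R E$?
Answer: $-518743304$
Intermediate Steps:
$n = -6$
$o{\left(E,R \right)} = - 8 E R$ ($o{\left(E,R \right)} = - 8 R E = - 8 E R$)
$j = -260$ ($j = \frac{\left(-8\right) 5 \cdot 2 \cdot 13}{4} = \frac{\left(-80\right) 13}{4} = \frac{1}{4} \left(-1040\right) = -260$)
$V{\left(C,w \right)} = -18 + 3 C$ ($V{\left(C,w \right)} = 3 \left(C - 6\right) = 3 \left(-6 + C\right) = -18 + 3 C$)
$\left(-10505 - 18501\right) \left(V{\left(13,-46 + j \right)} + 17863\right) = \left(-10505 - 18501\right) \left(\left(-18 + 3 \cdot 13\right) + 17863\right) = - 29006 \left(\left(-18 + 39\right) + 17863\right) = - 29006 \left(21 + 17863\right) = \left(-29006\right) 17884 = -518743304$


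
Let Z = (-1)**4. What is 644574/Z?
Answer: 644574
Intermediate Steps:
Z = 1
644574/Z = 644574/1 = 644574*1 = 644574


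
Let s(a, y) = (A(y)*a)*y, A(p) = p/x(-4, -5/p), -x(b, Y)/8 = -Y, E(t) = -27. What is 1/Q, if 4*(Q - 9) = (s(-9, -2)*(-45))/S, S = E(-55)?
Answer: 4/33 ≈ 0.12121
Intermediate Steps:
S = -27
x(b, Y) = 8*Y (x(b, Y) = -(-8)*Y = 8*Y)
A(p) = -p²/40 (A(p) = p/((8*(-5/p))) = p/((-40/p)) = p*(-p/40) = -p²/40)
s(a, y) = -a*y³/40 (s(a, y) = ((-y²/40)*a)*y = (-a*y²/40)*y = -a*y³/40)
Q = 33/4 (Q = 9 + ((-1/40*(-9)*(-2)³*(-45))/(-27))/4 = 9 + ((-1/40*(-9)*(-8)*(-45))*(-1/27))/4 = 9 + (-9/5*(-45)*(-1/27))/4 = 9 + (81*(-1/27))/4 = 9 + (¼)*(-3) = 9 - ¾ = 33/4 ≈ 8.2500)
1/Q = 1/(33/4) = 4/33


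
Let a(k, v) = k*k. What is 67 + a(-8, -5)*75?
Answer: 4867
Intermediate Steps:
a(k, v) = k²
67 + a(-8, -5)*75 = 67 + (-8)²*75 = 67 + 64*75 = 67 + 4800 = 4867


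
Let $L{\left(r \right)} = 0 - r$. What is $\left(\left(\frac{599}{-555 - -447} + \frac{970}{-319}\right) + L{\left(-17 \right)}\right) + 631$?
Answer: $\frac{22029055}{34452} \approx 639.41$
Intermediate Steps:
$L{\left(r \right)} = - r$
$\left(\left(\frac{599}{-555 - -447} + \frac{970}{-319}\right) + L{\left(-17 \right)}\right) + 631 = \left(\left(\frac{599}{-555 - -447} + \frac{970}{-319}\right) - -17\right) + 631 = \left(\left(\frac{599}{-555 + 447} + 970 \left(- \frac{1}{319}\right)\right) + 17\right) + 631 = \left(\left(\frac{599}{-108} - \frac{970}{319}\right) + 17\right) + 631 = \left(\left(599 \left(- \frac{1}{108}\right) - \frac{970}{319}\right) + 17\right) + 631 = \left(\left(- \frac{599}{108} - \frac{970}{319}\right) + 17\right) + 631 = \left(- \frac{295841}{34452} + 17\right) + 631 = \frac{289843}{34452} + 631 = \frac{22029055}{34452}$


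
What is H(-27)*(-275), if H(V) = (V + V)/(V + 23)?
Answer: -7425/2 ≈ -3712.5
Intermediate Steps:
H(V) = 2*V/(23 + V) (H(V) = (2*V)/(23 + V) = 2*V/(23 + V))
H(-27)*(-275) = (2*(-27)/(23 - 27))*(-275) = (2*(-27)/(-4))*(-275) = (2*(-27)*(-¼))*(-275) = (27/2)*(-275) = -7425/2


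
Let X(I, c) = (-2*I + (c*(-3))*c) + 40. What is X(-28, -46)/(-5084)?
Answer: 1563/1271 ≈ 1.2297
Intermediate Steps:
X(I, c) = 40 - 3*c² - 2*I (X(I, c) = (-2*I + (-3*c)*c) + 40 = (-2*I - 3*c²) + 40 = (-3*c² - 2*I) + 40 = 40 - 3*c² - 2*I)
X(-28, -46)/(-5084) = (40 - 3*(-46)² - 2*(-28))/(-5084) = (40 - 3*2116 + 56)*(-1/5084) = (40 - 6348 + 56)*(-1/5084) = -6252*(-1/5084) = 1563/1271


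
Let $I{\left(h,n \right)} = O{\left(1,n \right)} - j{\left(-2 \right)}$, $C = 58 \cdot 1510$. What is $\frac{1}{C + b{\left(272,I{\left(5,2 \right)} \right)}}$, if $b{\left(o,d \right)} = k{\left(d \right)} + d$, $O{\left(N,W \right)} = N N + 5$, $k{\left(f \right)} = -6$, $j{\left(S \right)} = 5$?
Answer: $\frac{1}{87575} \approx 1.1419 \cdot 10^{-5}$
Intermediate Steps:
$C = 87580$
$O{\left(N,W \right)} = 5 + N^{2}$ ($O{\left(N,W \right)} = N^{2} + 5 = 5 + N^{2}$)
$I{\left(h,n \right)} = 1$ ($I{\left(h,n \right)} = \left(5 + 1^{2}\right) - 5 = \left(5 + 1\right) - 5 = 6 - 5 = 1$)
$b{\left(o,d \right)} = -6 + d$
$\frac{1}{C + b{\left(272,I{\left(5,2 \right)} \right)}} = \frac{1}{87580 + \left(-6 + 1\right)} = \frac{1}{87580 - 5} = \frac{1}{87575}$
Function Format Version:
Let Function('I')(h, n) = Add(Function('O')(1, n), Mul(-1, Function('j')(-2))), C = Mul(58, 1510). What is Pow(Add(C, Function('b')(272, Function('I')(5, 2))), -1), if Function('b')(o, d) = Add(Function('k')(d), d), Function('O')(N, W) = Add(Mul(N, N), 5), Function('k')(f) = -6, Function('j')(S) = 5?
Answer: Rational(1, 87575) ≈ 1.1419e-5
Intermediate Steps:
C = 87580
Function('O')(N, W) = Add(5, Pow(N, 2)) (Function('O')(N, W) = Add(Pow(N, 2), 5) = Add(5, Pow(N, 2)))
Function('I')(h, n) = 1 (Function('I')(h, n) = Add(Add(5, Pow(1, 2)), Mul(-1, 5)) = Add(Add(5, 1), -5) = Add(6, -5) = 1)
Function('b')(o, d) = Add(-6, d)
Pow(Add(C, Function('b')(272, Function('I')(5, 2))), -1) = Pow(Add(87580, Add(-6, 1)), -1) = Pow(Add(87580, -5), -1) = Pow(87575, -1) = Rational(1, 87575)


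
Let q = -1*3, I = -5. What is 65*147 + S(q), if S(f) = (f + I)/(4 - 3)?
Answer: 9547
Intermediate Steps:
q = -3
S(f) = -5 + f (S(f) = (f - 5)/(4 - 3) = (-5 + f)/1 = 1*(-5 + f) = -5 + f)
65*147 + S(q) = 65*147 + (-5 - 3) = 9555 - 8 = 9547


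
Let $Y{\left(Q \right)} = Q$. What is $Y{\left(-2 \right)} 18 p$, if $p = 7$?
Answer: $-252$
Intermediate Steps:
$Y{\left(-2 \right)} 18 p = \left(-2\right) 18 \cdot 7 = \left(-36\right) 7 = -252$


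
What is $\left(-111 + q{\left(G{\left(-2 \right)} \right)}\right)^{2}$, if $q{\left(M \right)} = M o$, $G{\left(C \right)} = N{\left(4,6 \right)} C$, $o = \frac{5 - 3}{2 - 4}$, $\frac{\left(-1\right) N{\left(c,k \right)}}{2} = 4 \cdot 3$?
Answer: $25281$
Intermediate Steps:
$N{\left(c,k \right)} = -24$ ($N{\left(c,k \right)} = - 2 \cdot 4 \cdot 3 = \left(-2\right) 12 = -24$)
$o = -1$ ($o = \frac{2}{-2} = 2 \left(- \frac{1}{2}\right) = -1$)
$G{\left(C \right)} = - 24 C$
$q{\left(M \right)} = - M$ ($q{\left(M \right)} = M \left(-1\right) = - M$)
$\left(-111 + q{\left(G{\left(-2 \right)} \right)}\right)^{2} = \left(-111 - \left(-24\right) \left(-2\right)\right)^{2} = \left(-111 - 48\right)^{2} = \left(-159\right)^{2} = 25281$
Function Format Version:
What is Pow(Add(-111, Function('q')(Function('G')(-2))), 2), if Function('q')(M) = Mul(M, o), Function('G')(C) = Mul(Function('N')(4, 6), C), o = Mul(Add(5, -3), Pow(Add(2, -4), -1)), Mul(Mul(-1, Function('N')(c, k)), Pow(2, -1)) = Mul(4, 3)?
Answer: 25281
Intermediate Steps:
Function('N')(c, k) = -24 (Function('N')(c, k) = Mul(-2, Mul(4, 3)) = Mul(-2, 12) = -24)
o = -1 (o = Mul(2, Pow(-2, -1)) = Mul(2, Rational(-1, 2)) = -1)
Function('G')(C) = Mul(-24, C)
Function('q')(M) = Mul(-1, M) (Function('q')(M) = Mul(M, -1) = Mul(-1, M))
Pow(Add(-111, Function('q')(Function('G')(-2))), 2) = Pow(Add(-111, Mul(-1, Mul(-24, -2))), 2) = Pow(Add(-111, Mul(-1, 48)), 2) = Pow(Add(-111, -48), 2) = Pow(-159, 2) = 25281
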